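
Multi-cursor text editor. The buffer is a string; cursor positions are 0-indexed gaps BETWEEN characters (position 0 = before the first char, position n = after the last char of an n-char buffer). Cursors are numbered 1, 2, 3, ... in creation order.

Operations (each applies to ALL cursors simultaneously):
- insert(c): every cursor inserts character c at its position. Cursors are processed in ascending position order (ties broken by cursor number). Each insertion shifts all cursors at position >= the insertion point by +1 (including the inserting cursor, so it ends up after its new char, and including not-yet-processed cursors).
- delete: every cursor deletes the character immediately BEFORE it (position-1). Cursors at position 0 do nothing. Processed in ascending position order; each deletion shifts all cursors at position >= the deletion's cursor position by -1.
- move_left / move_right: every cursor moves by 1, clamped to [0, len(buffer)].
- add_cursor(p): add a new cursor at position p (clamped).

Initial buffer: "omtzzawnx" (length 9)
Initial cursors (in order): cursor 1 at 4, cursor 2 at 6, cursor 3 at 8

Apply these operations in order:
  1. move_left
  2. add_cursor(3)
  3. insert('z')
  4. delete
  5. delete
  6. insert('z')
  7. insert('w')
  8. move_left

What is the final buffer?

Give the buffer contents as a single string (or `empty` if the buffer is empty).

Answer: ozzwwzzwazwnx

Derivation:
After op 1 (move_left): buffer="omtzzawnx" (len 9), cursors c1@3 c2@5 c3@7, authorship .........
After op 2 (add_cursor(3)): buffer="omtzzawnx" (len 9), cursors c1@3 c4@3 c2@5 c3@7, authorship .........
After op 3 (insert('z')): buffer="omtzzzzzawznx" (len 13), cursors c1@5 c4@5 c2@8 c3@11, authorship ...14..2..3..
After op 4 (delete): buffer="omtzzawnx" (len 9), cursors c1@3 c4@3 c2@5 c3@7, authorship .........
After op 5 (delete): buffer="ozanx" (len 5), cursors c1@1 c4@1 c2@2 c3@3, authorship .....
After op 6 (insert('z')): buffer="ozzzzaznx" (len 9), cursors c1@3 c4@3 c2@5 c3@7, authorship .14.2.3..
After op 7 (insert('w')): buffer="ozzwwzzwazwnx" (len 13), cursors c1@5 c4@5 c2@8 c3@11, authorship .1414.22.33..
After op 8 (move_left): buffer="ozzwwzzwazwnx" (len 13), cursors c1@4 c4@4 c2@7 c3@10, authorship .1414.22.33..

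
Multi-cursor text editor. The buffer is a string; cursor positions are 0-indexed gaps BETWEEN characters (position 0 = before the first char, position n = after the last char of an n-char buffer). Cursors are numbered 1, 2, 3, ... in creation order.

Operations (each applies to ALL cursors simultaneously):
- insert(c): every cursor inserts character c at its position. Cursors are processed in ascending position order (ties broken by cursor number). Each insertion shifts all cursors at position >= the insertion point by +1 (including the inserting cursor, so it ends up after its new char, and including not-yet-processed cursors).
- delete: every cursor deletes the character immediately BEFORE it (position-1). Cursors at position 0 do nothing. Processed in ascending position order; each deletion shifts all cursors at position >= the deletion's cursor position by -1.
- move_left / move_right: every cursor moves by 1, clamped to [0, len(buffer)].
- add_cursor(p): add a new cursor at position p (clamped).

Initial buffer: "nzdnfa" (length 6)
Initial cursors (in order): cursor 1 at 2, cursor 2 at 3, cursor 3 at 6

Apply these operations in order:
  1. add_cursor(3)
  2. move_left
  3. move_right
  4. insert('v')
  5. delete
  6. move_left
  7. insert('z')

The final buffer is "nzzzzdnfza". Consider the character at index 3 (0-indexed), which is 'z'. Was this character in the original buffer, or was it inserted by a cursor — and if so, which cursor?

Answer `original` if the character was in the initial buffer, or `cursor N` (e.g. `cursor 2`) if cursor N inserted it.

After op 1 (add_cursor(3)): buffer="nzdnfa" (len 6), cursors c1@2 c2@3 c4@3 c3@6, authorship ......
After op 2 (move_left): buffer="nzdnfa" (len 6), cursors c1@1 c2@2 c4@2 c3@5, authorship ......
After op 3 (move_right): buffer="nzdnfa" (len 6), cursors c1@2 c2@3 c4@3 c3@6, authorship ......
After op 4 (insert('v')): buffer="nzvdvvnfav" (len 10), cursors c1@3 c2@6 c4@6 c3@10, authorship ..1.24...3
After op 5 (delete): buffer="nzdnfa" (len 6), cursors c1@2 c2@3 c4@3 c3@6, authorship ......
After op 6 (move_left): buffer="nzdnfa" (len 6), cursors c1@1 c2@2 c4@2 c3@5, authorship ......
After op 7 (insert('z')): buffer="nzzzzdnfza" (len 10), cursors c1@2 c2@5 c4@5 c3@9, authorship .1.24...3.
Authorship (.=original, N=cursor N): . 1 . 2 4 . . . 3 .
Index 3: author = 2

Answer: cursor 2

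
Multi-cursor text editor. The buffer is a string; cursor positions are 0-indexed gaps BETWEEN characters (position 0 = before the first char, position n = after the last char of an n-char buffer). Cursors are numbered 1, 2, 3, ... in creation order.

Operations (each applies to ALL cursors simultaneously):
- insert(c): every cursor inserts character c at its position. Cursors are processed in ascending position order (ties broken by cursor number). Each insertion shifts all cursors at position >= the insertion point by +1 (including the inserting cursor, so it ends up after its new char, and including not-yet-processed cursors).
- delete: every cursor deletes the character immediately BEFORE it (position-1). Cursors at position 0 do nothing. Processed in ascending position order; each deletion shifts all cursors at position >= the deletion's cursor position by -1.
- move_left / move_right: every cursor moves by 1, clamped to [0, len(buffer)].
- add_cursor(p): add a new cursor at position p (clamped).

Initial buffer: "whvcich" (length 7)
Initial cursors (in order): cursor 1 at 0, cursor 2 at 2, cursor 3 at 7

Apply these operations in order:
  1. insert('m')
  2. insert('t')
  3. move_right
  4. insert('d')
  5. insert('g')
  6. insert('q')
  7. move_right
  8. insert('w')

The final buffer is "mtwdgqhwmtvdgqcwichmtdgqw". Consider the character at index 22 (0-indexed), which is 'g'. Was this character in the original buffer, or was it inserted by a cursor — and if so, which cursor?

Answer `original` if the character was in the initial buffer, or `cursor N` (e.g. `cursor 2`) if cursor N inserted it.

Answer: cursor 3

Derivation:
After op 1 (insert('m')): buffer="mwhmvcichm" (len 10), cursors c1@1 c2@4 c3@10, authorship 1..2.....3
After op 2 (insert('t')): buffer="mtwhmtvcichmt" (len 13), cursors c1@2 c2@6 c3@13, authorship 11..22.....33
After op 3 (move_right): buffer="mtwhmtvcichmt" (len 13), cursors c1@3 c2@7 c3@13, authorship 11..22.....33
After op 4 (insert('d')): buffer="mtwdhmtvdcichmtd" (len 16), cursors c1@4 c2@9 c3@16, authorship 11.1.22.2....333
After op 5 (insert('g')): buffer="mtwdghmtvdgcichmtdg" (len 19), cursors c1@5 c2@11 c3@19, authorship 11.11.22.22....3333
After op 6 (insert('q')): buffer="mtwdgqhmtvdgqcichmtdgq" (len 22), cursors c1@6 c2@13 c3@22, authorship 11.111.22.222....33333
After op 7 (move_right): buffer="mtwdgqhmtvdgqcichmtdgq" (len 22), cursors c1@7 c2@14 c3@22, authorship 11.111.22.222....33333
After op 8 (insert('w')): buffer="mtwdgqhwmtvdgqcwichmtdgqw" (len 25), cursors c1@8 c2@16 c3@25, authorship 11.111.122.222.2...333333
Authorship (.=original, N=cursor N): 1 1 . 1 1 1 . 1 2 2 . 2 2 2 . 2 . . . 3 3 3 3 3 3
Index 22: author = 3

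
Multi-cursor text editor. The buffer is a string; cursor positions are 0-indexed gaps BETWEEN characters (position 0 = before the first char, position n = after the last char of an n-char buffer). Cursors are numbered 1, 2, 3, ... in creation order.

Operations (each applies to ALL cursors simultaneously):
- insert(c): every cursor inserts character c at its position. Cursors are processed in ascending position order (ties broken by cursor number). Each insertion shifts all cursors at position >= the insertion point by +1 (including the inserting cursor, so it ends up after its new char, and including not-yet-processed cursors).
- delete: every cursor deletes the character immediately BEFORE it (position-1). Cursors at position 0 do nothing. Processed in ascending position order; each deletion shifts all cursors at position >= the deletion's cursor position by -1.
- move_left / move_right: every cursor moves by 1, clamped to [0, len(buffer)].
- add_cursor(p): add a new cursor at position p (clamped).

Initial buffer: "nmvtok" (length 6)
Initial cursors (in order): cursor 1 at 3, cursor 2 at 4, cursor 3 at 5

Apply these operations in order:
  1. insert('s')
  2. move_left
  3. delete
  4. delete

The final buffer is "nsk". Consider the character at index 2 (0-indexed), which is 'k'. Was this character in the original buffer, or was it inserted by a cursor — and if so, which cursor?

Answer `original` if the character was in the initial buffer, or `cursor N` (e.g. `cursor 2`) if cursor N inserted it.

After op 1 (insert('s')): buffer="nmvstsosk" (len 9), cursors c1@4 c2@6 c3@8, authorship ...1.2.3.
After op 2 (move_left): buffer="nmvstsosk" (len 9), cursors c1@3 c2@5 c3@7, authorship ...1.2.3.
After op 3 (delete): buffer="nmsssk" (len 6), cursors c1@2 c2@3 c3@4, authorship ..123.
After op 4 (delete): buffer="nsk" (len 3), cursors c1@1 c2@1 c3@1, authorship .3.
Authorship (.=original, N=cursor N): . 3 .
Index 2: author = original

Answer: original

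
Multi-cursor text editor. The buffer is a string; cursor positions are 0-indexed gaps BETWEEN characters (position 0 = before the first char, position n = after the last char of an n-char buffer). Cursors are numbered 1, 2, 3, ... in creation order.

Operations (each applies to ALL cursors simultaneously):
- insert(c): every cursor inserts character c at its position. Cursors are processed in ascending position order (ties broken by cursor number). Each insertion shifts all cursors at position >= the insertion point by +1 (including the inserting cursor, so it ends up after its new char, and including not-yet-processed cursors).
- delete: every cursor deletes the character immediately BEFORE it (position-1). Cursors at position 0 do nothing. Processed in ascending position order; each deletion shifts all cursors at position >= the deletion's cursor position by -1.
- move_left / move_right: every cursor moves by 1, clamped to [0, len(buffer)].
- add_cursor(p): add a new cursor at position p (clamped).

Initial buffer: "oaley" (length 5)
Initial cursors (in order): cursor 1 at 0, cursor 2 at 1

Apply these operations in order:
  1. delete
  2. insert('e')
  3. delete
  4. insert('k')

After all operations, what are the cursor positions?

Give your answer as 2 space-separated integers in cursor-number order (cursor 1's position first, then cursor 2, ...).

After op 1 (delete): buffer="aley" (len 4), cursors c1@0 c2@0, authorship ....
After op 2 (insert('e')): buffer="eealey" (len 6), cursors c1@2 c2@2, authorship 12....
After op 3 (delete): buffer="aley" (len 4), cursors c1@0 c2@0, authorship ....
After op 4 (insert('k')): buffer="kkaley" (len 6), cursors c1@2 c2@2, authorship 12....

Answer: 2 2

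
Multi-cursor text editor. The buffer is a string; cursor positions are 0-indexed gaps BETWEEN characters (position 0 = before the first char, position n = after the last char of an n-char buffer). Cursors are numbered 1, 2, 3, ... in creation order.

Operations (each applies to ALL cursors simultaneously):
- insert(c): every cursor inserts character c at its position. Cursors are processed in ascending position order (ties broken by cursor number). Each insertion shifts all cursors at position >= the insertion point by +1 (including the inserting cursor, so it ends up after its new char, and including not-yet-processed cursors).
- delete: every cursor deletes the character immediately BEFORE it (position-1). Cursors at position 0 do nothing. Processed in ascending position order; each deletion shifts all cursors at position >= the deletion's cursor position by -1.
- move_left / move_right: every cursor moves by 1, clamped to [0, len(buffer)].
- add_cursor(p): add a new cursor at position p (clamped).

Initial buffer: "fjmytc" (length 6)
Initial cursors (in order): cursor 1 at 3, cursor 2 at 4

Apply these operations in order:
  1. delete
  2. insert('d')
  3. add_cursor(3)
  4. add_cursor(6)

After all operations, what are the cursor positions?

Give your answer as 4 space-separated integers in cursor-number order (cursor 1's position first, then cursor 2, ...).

After op 1 (delete): buffer="fjtc" (len 4), cursors c1@2 c2@2, authorship ....
After op 2 (insert('d')): buffer="fjddtc" (len 6), cursors c1@4 c2@4, authorship ..12..
After op 3 (add_cursor(3)): buffer="fjddtc" (len 6), cursors c3@3 c1@4 c2@4, authorship ..12..
After op 4 (add_cursor(6)): buffer="fjddtc" (len 6), cursors c3@3 c1@4 c2@4 c4@6, authorship ..12..

Answer: 4 4 3 6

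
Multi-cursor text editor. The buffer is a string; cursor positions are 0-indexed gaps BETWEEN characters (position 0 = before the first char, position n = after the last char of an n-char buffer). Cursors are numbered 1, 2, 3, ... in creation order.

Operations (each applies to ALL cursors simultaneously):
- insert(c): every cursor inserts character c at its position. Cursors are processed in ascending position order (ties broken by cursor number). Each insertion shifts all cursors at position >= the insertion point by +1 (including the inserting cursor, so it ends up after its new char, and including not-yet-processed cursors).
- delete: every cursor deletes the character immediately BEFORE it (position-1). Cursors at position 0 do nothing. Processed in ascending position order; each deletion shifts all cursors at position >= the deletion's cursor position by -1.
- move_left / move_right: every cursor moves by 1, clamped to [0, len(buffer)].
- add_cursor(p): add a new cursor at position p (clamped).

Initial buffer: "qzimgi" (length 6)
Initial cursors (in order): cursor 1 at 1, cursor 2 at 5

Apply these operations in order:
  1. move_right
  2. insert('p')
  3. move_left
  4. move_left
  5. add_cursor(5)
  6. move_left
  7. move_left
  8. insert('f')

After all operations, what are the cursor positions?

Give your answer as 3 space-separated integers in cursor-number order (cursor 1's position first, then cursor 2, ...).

After op 1 (move_right): buffer="qzimgi" (len 6), cursors c1@2 c2@6, authorship ......
After op 2 (insert('p')): buffer="qzpimgip" (len 8), cursors c1@3 c2@8, authorship ..1....2
After op 3 (move_left): buffer="qzpimgip" (len 8), cursors c1@2 c2@7, authorship ..1....2
After op 4 (move_left): buffer="qzpimgip" (len 8), cursors c1@1 c2@6, authorship ..1....2
After op 5 (add_cursor(5)): buffer="qzpimgip" (len 8), cursors c1@1 c3@5 c2@6, authorship ..1....2
After op 6 (move_left): buffer="qzpimgip" (len 8), cursors c1@0 c3@4 c2@5, authorship ..1....2
After op 7 (move_left): buffer="qzpimgip" (len 8), cursors c1@0 c3@3 c2@4, authorship ..1....2
After op 8 (insert('f')): buffer="fqzpfifmgip" (len 11), cursors c1@1 c3@5 c2@7, authorship 1..13.2...2

Answer: 1 7 5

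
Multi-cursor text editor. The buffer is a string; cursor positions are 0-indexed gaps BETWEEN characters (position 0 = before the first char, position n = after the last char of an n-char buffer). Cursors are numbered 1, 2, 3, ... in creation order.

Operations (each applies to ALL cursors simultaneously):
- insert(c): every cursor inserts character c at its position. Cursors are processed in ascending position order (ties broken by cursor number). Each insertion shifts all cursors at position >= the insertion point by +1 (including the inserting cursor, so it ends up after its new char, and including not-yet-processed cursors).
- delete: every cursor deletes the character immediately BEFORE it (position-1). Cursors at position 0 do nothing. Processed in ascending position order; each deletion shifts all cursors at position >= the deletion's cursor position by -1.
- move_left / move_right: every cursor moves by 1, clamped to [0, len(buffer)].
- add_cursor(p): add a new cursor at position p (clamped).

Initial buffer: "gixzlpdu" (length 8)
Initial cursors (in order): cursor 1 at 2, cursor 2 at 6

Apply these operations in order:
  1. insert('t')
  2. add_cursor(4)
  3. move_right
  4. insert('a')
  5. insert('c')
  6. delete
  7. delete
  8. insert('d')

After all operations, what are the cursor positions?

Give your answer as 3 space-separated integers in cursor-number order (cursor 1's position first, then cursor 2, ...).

After op 1 (insert('t')): buffer="gitxzlptdu" (len 10), cursors c1@3 c2@8, authorship ..1....2..
After op 2 (add_cursor(4)): buffer="gitxzlptdu" (len 10), cursors c1@3 c3@4 c2@8, authorship ..1....2..
After op 3 (move_right): buffer="gitxzlptdu" (len 10), cursors c1@4 c3@5 c2@9, authorship ..1....2..
After op 4 (insert('a')): buffer="gitxazalptdau" (len 13), cursors c1@5 c3@7 c2@12, authorship ..1.1.3..2.2.
After op 5 (insert('c')): buffer="gitxaczaclptdacu" (len 16), cursors c1@6 c3@9 c2@15, authorship ..1.11.33..2.22.
After op 6 (delete): buffer="gitxazalptdau" (len 13), cursors c1@5 c3@7 c2@12, authorship ..1.1.3..2.2.
After op 7 (delete): buffer="gitxzlptdu" (len 10), cursors c1@4 c3@5 c2@9, authorship ..1....2..
After op 8 (insert('d')): buffer="gitxdzdlptddu" (len 13), cursors c1@5 c3@7 c2@12, authorship ..1.1.3..2.2.

Answer: 5 12 7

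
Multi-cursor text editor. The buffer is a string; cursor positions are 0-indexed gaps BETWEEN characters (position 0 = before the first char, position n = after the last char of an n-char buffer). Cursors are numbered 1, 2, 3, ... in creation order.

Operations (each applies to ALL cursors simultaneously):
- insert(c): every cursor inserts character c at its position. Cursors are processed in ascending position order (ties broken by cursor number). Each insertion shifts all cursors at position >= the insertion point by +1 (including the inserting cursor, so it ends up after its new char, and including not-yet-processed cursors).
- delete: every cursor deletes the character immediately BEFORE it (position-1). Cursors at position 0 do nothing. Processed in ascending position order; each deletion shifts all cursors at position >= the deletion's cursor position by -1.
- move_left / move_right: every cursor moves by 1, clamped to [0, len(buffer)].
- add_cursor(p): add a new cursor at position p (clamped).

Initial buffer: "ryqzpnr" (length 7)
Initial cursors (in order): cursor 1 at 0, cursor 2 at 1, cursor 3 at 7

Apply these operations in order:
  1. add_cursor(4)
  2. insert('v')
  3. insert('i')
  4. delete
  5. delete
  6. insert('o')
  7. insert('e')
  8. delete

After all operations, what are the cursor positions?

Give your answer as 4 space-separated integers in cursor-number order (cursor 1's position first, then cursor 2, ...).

Answer: 1 3 11 7

Derivation:
After op 1 (add_cursor(4)): buffer="ryqzpnr" (len 7), cursors c1@0 c2@1 c4@4 c3@7, authorship .......
After op 2 (insert('v')): buffer="vrvyqzvpnrv" (len 11), cursors c1@1 c2@3 c4@7 c3@11, authorship 1.2...4...3
After op 3 (insert('i')): buffer="virviyqzvipnrvi" (len 15), cursors c1@2 c2@5 c4@10 c3@15, authorship 11.22...44...33
After op 4 (delete): buffer="vrvyqzvpnrv" (len 11), cursors c1@1 c2@3 c4@7 c3@11, authorship 1.2...4...3
After op 5 (delete): buffer="ryqzpnr" (len 7), cursors c1@0 c2@1 c4@4 c3@7, authorship .......
After op 6 (insert('o')): buffer="oroyqzopnro" (len 11), cursors c1@1 c2@3 c4@7 c3@11, authorship 1.2...4...3
After op 7 (insert('e')): buffer="oeroeyqzoepnroe" (len 15), cursors c1@2 c2@5 c4@10 c3@15, authorship 11.22...44...33
After op 8 (delete): buffer="oroyqzopnro" (len 11), cursors c1@1 c2@3 c4@7 c3@11, authorship 1.2...4...3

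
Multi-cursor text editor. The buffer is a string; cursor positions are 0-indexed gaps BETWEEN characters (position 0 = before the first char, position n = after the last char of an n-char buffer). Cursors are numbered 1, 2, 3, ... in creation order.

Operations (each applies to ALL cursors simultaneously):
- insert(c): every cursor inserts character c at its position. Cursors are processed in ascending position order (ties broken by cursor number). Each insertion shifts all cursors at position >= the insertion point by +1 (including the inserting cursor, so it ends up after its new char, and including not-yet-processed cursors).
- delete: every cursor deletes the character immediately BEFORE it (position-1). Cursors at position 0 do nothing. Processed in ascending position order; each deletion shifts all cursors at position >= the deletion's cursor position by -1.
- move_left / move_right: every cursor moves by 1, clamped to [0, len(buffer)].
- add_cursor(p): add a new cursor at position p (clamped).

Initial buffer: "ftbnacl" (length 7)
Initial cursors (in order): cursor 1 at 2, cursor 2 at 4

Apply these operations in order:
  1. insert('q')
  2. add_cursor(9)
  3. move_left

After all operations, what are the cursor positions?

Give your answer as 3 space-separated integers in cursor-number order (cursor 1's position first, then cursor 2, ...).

Answer: 2 5 8

Derivation:
After op 1 (insert('q')): buffer="ftqbnqacl" (len 9), cursors c1@3 c2@6, authorship ..1..2...
After op 2 (add_cursor(9)): buffer="ftqbnqacl" (len 9), cursors c1@3 c2@6 c3@9, authorship ..1..2...
After op 3 (move_left): buffer="ftqbnqacl" (len 9), cursors c1@2 c2@5 c3@8, authorship ..1..2...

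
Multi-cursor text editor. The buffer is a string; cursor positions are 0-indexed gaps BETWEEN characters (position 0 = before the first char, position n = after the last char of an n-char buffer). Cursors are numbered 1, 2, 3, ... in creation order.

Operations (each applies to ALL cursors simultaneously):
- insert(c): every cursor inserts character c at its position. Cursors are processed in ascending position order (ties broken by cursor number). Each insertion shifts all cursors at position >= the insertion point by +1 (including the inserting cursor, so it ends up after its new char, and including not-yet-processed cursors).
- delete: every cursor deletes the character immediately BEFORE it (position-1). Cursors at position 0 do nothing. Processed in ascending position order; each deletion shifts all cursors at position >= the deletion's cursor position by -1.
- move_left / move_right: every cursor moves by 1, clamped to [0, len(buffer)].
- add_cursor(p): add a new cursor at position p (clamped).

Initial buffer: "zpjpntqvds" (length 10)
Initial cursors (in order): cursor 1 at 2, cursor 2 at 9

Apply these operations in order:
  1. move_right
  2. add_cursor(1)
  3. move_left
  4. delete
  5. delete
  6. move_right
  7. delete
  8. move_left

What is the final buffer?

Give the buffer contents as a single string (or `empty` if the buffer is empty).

After op 1 (move_right): buffer="zpjpntqvds" (len 10), cursors c1@3 c2@10, authorship ..........
After op 2 (add_cursor(1)): buffer="zpjpntqvds" (len 10), cursors c3@1 c1@3 c2@10, authorship ..........
After op 3 (move_left): buffer="zpjpntqvds" (len 10), cursors c3@0 c1@2 c2@9, authorship ..........
After op 4 (delete): buffer="zjpntqvs" (len 8), cursors c3@0 c1@1 c2@7, authorship ........
After op 5 (delete): buffer="jpntqs" (len 6), cursors c1@0 c3@0 c2@5, authorship ......
After op 6 (move_right): buffer="jpntqs" (len 6), cursors c1@1 c3@1 c2@6, authorship ......
After op 7 (delete): buffer="pntq" (len 4), cursors c1@0 c3@0 c2@4, authorship ....
After op 8 (move_left): buffer="pntq" (len 4), cursors c1@0 c3@0 c2@3, authorship ....

Answer: pntq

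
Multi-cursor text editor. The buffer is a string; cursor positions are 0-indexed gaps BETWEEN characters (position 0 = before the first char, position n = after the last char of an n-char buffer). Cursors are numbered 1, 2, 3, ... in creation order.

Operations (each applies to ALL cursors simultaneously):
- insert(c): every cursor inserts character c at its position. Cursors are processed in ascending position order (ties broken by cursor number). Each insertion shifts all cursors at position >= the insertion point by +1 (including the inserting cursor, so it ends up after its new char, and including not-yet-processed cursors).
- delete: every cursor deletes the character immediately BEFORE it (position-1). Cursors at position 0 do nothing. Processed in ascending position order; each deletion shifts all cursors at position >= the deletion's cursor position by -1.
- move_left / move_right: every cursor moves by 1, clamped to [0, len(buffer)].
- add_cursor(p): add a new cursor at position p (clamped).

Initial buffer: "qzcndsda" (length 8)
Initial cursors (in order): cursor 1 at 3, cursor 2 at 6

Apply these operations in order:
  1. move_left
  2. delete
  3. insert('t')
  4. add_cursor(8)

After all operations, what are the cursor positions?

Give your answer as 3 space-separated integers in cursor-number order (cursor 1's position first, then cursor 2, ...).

Answer: 2 5 8

Derivation:
After op 1 (move_left): buffer="qzcndsda" (len 8), cursors c1@2 c2@5, authorship ........
After op 2 (delete): buffer="qcnsda" (len 6), cursors c1@1 c2@3, authorship ......
After op 3 (insert('t')): buffer="qtcntsda" (len 8), cursors c1@2 c2@5, authorship .1..2...
After op 4 (add_cursor(8)): buffer="qtcntsda" (len 8), cursors c1@2 c2@5 c3@8, authorship .1..2...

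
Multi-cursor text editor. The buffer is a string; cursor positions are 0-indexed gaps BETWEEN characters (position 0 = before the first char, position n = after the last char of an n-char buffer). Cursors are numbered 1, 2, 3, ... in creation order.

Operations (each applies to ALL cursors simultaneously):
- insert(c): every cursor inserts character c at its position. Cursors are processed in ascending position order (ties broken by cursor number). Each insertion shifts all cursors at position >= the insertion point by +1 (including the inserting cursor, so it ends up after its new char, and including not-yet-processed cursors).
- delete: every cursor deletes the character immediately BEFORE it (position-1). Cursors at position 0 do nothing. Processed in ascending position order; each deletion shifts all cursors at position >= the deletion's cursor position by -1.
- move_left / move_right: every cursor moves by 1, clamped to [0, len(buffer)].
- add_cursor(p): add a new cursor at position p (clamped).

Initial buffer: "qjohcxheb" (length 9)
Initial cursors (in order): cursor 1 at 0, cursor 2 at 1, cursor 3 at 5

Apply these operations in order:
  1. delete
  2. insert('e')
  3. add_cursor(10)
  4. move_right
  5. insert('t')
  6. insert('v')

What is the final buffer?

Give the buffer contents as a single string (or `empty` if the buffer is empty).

After op 1 (delete): buffer="johxheb" (len 7), cursors c1@0 c2@0 c3@3, authorship .......
After op 2 (insert('e')): buffer="eejohexheb" (len 10), cursors c1@2 c2@2 c3@6, authorship 12...3....
After op 3 (add_cursor(10)): buffer="eejohexheb" (len 10), cursors c1@2 c2@2 c3@6 c4@10, authorship 12...3....
After op 4 (move_right): buffer="eejohexheb" (len 10), cursors c1@3 c2@3 c3@7 c4@10, authorship 12...3....
After op 5 (insert('t')): buffer="eejttohexthebt" (len 14), cursors c1@5 c2@5 c3@10 c4@14, authorship 12.12..3.3...4
After op 6 (insert('v')): buffer="eejttvvohextvhebtv" (len 18), cursors c1@7 c2@7 c3@13 c4@18, authorship 12.1212..3.33...44

Answer: eejttvvohextvhebtv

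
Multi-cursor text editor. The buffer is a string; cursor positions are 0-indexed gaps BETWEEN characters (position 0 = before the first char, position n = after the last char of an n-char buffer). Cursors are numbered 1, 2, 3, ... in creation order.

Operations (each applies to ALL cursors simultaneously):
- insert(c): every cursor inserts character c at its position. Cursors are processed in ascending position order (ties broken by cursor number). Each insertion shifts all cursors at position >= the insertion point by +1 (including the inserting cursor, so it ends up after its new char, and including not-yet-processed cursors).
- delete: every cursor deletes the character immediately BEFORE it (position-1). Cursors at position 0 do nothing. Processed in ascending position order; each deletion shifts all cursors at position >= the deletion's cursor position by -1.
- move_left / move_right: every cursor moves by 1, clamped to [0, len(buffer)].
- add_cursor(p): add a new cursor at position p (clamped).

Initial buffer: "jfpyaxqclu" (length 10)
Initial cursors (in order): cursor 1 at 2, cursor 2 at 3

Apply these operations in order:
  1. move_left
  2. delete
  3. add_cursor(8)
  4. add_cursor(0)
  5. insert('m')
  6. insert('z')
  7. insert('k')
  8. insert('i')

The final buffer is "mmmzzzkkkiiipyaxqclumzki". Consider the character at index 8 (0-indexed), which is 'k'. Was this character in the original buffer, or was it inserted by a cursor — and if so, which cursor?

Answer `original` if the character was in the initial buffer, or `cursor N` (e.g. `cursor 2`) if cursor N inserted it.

Answer: cursor 4

Derivation:
After op 1 (move_left): buffer="jfpyaxqclu" (len 10), cursors c1@1 c2@2, authorship ..........
After op 2 (delete): buffer="pyaxqclu" (len 8), cursors c1@0 c2@0, authorship ........
After op 3 (add_cursor(8)): buffer="pyaxqclu" (len 8), cursors c1@0 c2@0 c3@8, authorship ........
After op 4 (add_cursor(0)): buffer="pyaxqclu" (len 8), cursors c1@0 c2@0 c4@0 c3@8, authorship ........
After op 5 (insert('m')): buffer="mmmpyaxqclum" (len 12), cursors c1@3 c2@3 c4@3 c3@12, authorship 124........3
After op 6 (insert('z')): buffer="mmmzzzpyaxqclumz" (len 16), cursors c1@6 c2@6 c4@6 c3@16, authorship 124124........33
After op 7 (insert('k')): buffer="mmmzzzkkkpyaxqclumzk" (len 20), cursors c1@9 c2@9 c4@9 c3@20, authorship 124124124........333
After op 8 (insert('i')): buffer="mmmzzzkkkiiipyaxqclumzki" (len 24), cursors c1@12 c2@12 c4@12 c3@24, authorship 124124124124........3333
Authorship (.=original, N=cursor N): 1 2 4 1 2 4 1 2 4 1 2 4 . . . . . . . . 3 3 3 3
Index 8: author = 4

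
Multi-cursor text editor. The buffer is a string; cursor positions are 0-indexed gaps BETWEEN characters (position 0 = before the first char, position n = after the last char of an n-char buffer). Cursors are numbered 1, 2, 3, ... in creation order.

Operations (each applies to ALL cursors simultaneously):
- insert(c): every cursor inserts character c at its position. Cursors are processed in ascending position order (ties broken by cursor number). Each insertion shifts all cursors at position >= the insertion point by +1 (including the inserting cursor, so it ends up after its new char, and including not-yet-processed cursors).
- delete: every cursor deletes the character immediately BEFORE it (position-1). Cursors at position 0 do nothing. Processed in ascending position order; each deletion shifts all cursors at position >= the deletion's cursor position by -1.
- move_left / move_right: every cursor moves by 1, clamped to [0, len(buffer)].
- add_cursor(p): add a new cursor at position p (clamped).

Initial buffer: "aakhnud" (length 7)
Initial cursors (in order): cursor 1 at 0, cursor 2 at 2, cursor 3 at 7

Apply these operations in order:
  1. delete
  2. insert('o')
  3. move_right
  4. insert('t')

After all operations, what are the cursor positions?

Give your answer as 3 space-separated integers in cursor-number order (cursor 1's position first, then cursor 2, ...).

After op 1 (delete): buffer="akhnu" (len 5), cursors c1@0 c2@1 c3@5, authorship .....
After op 2 (insert('o')): buffer="oaokhnuo" (len 8), cursors c1@1 c2@3 c3@8, authorship 1.2....3
After op 3 (move_right): buffer="oaokhnuo" (len 8), cursors c1@2 c2@4 c3@8, authorship 1.2....3
After op 4 (insert('t')): buffer="oatokthnuot" (len 11), cursors c1@3 c2@6 c3@11, authorship 1.12.2...33

Answer: 3 6 11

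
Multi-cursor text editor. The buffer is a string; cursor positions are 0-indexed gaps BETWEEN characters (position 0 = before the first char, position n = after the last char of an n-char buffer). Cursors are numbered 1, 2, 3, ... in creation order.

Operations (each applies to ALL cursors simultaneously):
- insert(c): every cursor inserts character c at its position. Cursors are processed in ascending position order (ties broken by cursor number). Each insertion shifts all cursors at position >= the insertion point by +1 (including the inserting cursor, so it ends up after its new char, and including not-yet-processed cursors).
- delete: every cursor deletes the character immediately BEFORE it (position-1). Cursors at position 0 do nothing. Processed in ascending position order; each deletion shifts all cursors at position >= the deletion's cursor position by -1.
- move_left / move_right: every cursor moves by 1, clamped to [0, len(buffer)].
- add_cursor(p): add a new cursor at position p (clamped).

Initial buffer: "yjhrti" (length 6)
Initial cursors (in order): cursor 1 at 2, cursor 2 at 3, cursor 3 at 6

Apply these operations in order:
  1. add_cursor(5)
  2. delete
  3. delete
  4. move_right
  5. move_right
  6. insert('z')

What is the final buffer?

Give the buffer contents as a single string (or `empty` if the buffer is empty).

After op 1 (add_cursor(5)): buffer="yjhrti" (len 6), cursors c1@2 c2@3 c4@5 c3@6, authorship ......
After op 2 (delete): buffer="yr" (len 2), cursors c1@1 c2@1 c3@2 c4@2, authorship ..
After op 3 (delete): buffer="" (len 0), cursors c1@0 c2@0 c3@0 c4@0, authorship 
After op 4 (move_right): buffer="" (len 0), cursors c1@0 c2@0 c3@0 c4@0, authorship 
After op 5 (move_right): buffer="" (len 0), cursors c1@0 c2@0 c3@0 c4@0, authorship 
After op 6 (insert('z')): buffer="zzzz" (len 4), cursors c1@4 c2@4 c3@4 c4@4, authorship 1234

Answer: zzzz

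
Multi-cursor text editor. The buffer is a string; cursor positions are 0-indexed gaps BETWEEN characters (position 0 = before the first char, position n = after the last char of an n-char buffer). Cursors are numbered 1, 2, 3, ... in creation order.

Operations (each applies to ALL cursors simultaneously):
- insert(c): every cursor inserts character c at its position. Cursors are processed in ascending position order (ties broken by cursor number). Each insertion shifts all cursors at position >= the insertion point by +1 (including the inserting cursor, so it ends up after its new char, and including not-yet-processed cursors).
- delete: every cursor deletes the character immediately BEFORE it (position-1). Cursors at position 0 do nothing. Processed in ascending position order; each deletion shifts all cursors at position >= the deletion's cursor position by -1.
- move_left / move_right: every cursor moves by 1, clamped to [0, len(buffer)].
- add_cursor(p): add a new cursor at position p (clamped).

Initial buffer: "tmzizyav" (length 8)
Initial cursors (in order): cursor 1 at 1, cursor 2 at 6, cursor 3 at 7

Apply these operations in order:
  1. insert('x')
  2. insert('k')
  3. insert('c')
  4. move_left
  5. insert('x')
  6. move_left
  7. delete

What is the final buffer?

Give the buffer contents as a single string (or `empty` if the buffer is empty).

Answer: txxcmzizyxxcaxxcv

Derivation:
After op 1 (insert('x')): buffer="txmzizyxaxv" (len 11), cursors c1@2 c2@8 c3@10, authorship .1.....2.3.
After op 2 (insert('k')): buffer="txkmzizyxkaxkv" (len 14), cursors c1@3 c2@10 c3@13, authorship .11.....22.33.
After op 3 (insert('c')): buffer="txkcmzizyxkcaxkcv" (len 17), cursors c1@4 c2@12 c3@16, authorship .111.....222.333.
After op 4 (move_left): buffer="txkcmzizyxkcaxkcv" (len 17), cursors c1@3 c2@11 c3@15, authorship .111.....222.333.
After op 5 (insert('x')): buffer="txkxcmzizyxkxcaxkxcv" (len 20), cursors c1@4 c2@13 c3@18, authorship .1111.....2222.3333.
After op 6 (move_left): buffer="txkxcmzizyxkxcaxkxcv" (len 20), cursors c1@3 c2@12 c3@17, authorship .1111.....2222.3333.
After op 7 (delete): buffer="txxcmzizyxxcaxxcv" (len 17), cursors c1@2 c2@10 c3@14, authorship .111.....222.333.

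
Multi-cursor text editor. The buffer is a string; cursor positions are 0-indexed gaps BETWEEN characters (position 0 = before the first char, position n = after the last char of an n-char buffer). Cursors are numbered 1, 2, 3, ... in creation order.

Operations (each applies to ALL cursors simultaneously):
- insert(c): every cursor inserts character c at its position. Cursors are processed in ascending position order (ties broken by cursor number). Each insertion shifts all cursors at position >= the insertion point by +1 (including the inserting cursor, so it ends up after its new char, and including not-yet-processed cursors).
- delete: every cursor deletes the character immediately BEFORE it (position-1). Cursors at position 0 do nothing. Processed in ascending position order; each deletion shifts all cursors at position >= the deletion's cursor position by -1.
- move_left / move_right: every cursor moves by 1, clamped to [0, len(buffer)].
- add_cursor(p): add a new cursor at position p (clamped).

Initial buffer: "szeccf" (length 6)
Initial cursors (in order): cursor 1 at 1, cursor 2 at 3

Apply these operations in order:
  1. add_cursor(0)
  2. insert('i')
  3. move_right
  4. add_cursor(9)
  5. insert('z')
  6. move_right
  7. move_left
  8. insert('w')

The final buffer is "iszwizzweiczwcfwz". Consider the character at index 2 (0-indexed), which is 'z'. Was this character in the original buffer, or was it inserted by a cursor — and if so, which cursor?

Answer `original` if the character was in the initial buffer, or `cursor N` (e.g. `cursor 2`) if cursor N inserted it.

After op 1 (add_cursor(0)): buffer="szeccf" (len 6), cursors c3@0 c1@1 c2@3, authorship ......
After op 2 (insert('i')): buffer="isizeiccf" (len 9), cursors c3@1 c1@3 c2@6, authorship 3.1..2...
After op 3 (move_right): buffer="isizeiccf" (len 9), cursors c3@2 c1@4 c2@7, authorship 3.1..2...
After op 4 (add_cursor(9)): buffer="isizeiccf" (len 9), cursors c3@2 c1@4 c2@7 c4@9, authorship 3.1..2...
After op 5 (insert('z')): buffer="iszizzeiczcfz" (len 13), cursors c3@3 c1@6 c2@10 c4@13, authorship 3.31.1.2.2..4
After op 6 (move_right): buffer="iszizzeiczcfz" (len 13), cursors c3@4 c1@7 c2@11 c4@13, authorship 3.31.1.2.2..4
After op 7 (move_left): buffer="iszizzeiczcfz" (len 13), cursors c3@3 c1@6 c2@10 c4@12, authorship 3.31.1.2.2..4
After op 8 (insert('w')): buffer="iszwizzweiczwcfwz" (len 17), cursors c3@4 c1@8 c2@13 c4@16, authorship 3.331.11.2.22..44
Authorship (.=original, N=cursor N): 3 . 3 3 1 . 1 1 . 2 . 2 2 . . 4 4
Index 2: author = 3

Answer: cursor 3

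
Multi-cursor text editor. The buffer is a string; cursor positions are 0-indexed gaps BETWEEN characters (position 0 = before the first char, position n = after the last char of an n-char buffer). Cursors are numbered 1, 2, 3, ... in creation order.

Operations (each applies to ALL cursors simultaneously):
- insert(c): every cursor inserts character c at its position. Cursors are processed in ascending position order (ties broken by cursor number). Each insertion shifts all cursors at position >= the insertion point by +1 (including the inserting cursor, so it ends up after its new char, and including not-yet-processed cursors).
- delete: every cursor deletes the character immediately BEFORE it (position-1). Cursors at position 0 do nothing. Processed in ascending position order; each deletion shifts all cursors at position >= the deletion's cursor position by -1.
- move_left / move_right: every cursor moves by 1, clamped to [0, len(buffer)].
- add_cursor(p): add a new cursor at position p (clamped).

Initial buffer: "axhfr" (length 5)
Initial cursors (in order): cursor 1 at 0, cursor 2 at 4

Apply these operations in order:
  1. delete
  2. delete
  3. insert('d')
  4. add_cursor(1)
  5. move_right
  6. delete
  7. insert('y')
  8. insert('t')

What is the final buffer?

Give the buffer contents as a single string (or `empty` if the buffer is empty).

After op 1 (delete): buffer="axhr" (len 4), cursors c1@0 c2@3, authorship ....
After op 2 (delete): buffer="axr" (len 3), cursors c1@0 c2@2, authorship ...
After op 3 (insert('d')): buffer="daxdr" (len 5), cursors c1@1 c2@4, authorship 1..2.
After op 4 (add_cursor(1)): buffer="daxdr" (len 5), cursors c1@1 c3@1 c2@4, authorship 1..2.
After op 5 (move_right): buffer="daxdr" (len 5), cursors c1@2 c3@2 c2@5, authorship 1..2.
After op 6 (delete): buffer="xd" (len 2), cursors c1@0 c3@0 c2@2, authorship .2
After op 7 (insert('y')): buffer="yyxdy" (len 5), cursors c1@2 c3@2 c2@5, authorship 13.22
After op 8 (insert('t')): buffer="yyttxdyt" (len 8), cursors c1@4 c3@4 c2@8, authorship 1313.222

Answer: yyttxdyt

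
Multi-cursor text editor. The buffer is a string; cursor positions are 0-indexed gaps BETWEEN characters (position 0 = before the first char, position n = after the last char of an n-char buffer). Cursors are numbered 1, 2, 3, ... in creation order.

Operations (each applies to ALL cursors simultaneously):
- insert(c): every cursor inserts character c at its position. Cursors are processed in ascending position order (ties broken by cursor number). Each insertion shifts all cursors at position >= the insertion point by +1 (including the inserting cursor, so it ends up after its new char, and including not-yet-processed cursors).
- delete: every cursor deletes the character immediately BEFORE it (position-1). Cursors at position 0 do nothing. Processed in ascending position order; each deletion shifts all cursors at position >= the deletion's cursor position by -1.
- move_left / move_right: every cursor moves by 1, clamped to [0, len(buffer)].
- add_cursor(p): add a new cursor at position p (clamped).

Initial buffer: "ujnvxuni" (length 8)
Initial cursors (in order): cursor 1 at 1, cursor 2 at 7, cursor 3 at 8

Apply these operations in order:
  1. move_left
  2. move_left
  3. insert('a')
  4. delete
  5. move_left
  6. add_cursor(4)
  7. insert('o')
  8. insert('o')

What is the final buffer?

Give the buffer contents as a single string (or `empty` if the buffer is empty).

After op 1 (move_left): buffer="ujnvxuni" (len 8), cursors c1@0 c2@6 c3@7, authorship ........
After op 2 (move_left): buffer="ujnvxuni" (len 8), cursors c1@0 c2@5 c3@6, authorship ........
After op 3 (insert('a')): buffer="aujnvxauani" (len 11), cursors c1@1 c2@7 c3@9, authorship 1.....2.3..
After op 4 (delete): buffer="ujnvxuni" (len 8), cursors c1@0 c2@5 c3@6, authorship ........
After op 5 (move_left): buffer="ujnvxuni" (len 8), cursors c1@0 c2@4 c3@5, authorship ........
After op 6 (add_cursor(4)): buffer="ujnvxuni" (len 8), cursors c1@0 c2@4 c4@4 c3@5, authorship ........
After op 7 (insert('o')): buffer="oujnvooxouni" (len 12), cursors c1@1 c2@7 c4@7 c3@9, authorship 1....24.3...
After op 8 (insert('o')): buffer="ooujnvooooxoouni" (len 16), cursors c1@2 c2@10 c4@10 c3@13, authorship 11....2424.33...

Answer: ooujnvooooxoouni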